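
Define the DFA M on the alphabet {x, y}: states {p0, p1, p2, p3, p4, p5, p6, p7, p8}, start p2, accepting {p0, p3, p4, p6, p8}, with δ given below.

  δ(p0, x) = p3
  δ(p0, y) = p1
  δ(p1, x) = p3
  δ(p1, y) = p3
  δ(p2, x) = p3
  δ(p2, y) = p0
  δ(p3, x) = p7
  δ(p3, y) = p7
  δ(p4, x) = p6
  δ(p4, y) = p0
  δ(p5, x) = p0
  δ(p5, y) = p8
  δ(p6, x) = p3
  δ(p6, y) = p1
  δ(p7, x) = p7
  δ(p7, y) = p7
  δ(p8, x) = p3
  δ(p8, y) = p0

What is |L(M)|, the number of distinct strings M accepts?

The useful subgraph on states {p0, p1, p2, p3} is acyclic, so L(M) is finite; the longest accepting path visits 4 useful states, giving maximum string length 3.
Counting accepting paths from p2 by length: 2 of length 1, 1 of length 2, 2 of length 3. Total 5.

5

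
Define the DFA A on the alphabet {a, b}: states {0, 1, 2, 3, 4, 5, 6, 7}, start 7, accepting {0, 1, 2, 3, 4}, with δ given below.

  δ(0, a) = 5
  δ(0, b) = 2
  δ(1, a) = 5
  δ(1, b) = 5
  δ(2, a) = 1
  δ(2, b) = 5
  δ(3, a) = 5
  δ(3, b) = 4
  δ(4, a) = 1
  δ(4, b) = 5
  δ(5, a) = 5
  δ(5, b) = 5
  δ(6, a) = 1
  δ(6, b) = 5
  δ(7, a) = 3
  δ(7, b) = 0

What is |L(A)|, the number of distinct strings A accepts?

The useful subgraph on states {0, 1, 2, 3, 4, 7} is acyclic, so L(A) is finite; the longest accepting path visits 4 useful states, giving maximum string length 3.
Counting accepting paths from 7 by length: 2 of length 1, 2 of length 2, 2 of length 3. Total 6.

6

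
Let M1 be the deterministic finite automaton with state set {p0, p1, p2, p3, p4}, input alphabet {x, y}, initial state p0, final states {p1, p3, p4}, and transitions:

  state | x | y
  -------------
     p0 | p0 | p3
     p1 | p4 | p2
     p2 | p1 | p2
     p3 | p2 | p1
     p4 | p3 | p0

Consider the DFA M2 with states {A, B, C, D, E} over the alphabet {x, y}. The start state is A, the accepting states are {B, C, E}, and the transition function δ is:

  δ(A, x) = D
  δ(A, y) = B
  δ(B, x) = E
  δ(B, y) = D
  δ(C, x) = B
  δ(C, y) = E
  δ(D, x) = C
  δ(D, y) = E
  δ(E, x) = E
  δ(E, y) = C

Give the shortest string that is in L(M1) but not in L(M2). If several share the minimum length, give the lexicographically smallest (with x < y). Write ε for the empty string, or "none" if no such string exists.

The string yy is accepted by M1 but not by M2.
No shorter string lies in the difference, and yy is the lexicographically first length-2 string in L(M1) \ L(M2).

yy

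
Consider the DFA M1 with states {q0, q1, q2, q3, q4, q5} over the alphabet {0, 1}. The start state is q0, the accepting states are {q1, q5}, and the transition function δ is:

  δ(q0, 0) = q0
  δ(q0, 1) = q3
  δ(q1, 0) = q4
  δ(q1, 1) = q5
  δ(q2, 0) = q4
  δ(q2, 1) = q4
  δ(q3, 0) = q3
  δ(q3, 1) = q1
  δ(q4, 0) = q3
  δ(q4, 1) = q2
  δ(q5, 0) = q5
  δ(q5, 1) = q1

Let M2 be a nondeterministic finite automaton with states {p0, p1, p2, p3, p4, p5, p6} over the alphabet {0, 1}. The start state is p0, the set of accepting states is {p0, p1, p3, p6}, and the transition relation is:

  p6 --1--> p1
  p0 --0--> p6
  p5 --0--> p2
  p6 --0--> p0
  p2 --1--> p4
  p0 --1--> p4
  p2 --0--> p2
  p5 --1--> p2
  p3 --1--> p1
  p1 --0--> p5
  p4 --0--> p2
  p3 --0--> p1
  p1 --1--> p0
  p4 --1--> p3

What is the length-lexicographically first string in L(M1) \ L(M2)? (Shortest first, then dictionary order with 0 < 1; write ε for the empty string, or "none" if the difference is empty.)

The string 101 is accepted by M1 but not by M2.
No shorter string lies in the difference, and 101 is the lexicographically first length-3 string in L(M1) \ L(M2).

101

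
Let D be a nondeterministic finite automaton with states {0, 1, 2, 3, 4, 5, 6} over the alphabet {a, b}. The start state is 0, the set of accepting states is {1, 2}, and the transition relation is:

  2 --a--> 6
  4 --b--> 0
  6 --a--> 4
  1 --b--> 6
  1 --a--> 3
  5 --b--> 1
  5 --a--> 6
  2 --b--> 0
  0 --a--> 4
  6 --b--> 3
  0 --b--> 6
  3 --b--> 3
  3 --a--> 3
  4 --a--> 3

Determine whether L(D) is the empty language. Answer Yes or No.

Yes

The states reachable from the start state are {0, 3, 4, 6}.
None of the accepting states {1, 2} is reachable, so no string is accepted and L(D) = ∅.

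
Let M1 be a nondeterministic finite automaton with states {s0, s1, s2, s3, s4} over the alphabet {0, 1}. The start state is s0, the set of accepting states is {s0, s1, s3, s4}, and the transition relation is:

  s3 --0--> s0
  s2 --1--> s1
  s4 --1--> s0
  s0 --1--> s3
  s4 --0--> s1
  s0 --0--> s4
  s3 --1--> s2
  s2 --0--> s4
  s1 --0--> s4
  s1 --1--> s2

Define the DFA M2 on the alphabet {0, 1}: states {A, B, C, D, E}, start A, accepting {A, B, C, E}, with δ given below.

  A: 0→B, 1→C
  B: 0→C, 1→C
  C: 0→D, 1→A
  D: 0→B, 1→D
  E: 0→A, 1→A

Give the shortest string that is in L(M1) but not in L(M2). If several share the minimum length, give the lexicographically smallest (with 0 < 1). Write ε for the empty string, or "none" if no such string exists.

The string 10 is accepted by M1 but not by M2.
No shorter string lies in the difference, and 10 is the lexicographically first length-2 string in L(M1) \ L(M2).

10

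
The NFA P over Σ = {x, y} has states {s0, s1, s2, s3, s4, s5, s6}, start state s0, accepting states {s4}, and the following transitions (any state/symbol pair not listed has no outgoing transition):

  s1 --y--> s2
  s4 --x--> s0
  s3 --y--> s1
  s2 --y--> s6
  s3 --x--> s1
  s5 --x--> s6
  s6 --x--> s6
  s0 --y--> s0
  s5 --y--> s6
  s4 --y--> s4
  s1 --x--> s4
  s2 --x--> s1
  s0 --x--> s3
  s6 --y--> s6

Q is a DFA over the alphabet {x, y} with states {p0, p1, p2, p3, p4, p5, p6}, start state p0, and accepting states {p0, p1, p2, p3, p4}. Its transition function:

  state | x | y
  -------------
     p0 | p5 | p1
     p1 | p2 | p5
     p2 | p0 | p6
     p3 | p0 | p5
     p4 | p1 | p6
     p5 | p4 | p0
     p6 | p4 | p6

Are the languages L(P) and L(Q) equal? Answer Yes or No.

No

The string xyx is accepted by P but rejected by Q.
So L(P) ≠ L(Q).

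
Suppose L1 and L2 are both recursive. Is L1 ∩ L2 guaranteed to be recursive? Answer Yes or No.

Run both deciders on the input and accept iff both accept; the combined machine always halts.
So the recursive languages are closed under intersection.

Yes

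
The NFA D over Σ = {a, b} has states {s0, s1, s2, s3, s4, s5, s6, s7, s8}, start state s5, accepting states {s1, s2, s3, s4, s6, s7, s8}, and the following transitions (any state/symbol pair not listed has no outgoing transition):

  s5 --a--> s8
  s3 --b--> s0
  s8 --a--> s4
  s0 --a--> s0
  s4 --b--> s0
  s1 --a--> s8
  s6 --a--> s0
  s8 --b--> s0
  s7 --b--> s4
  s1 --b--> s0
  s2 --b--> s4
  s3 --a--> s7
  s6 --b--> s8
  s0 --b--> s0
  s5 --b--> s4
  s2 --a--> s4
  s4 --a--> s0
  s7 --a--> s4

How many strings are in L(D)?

The useful subgraph on states {s4, s5, s8} is acyclic, so L(D) is finite; the longest accepting path visits 3 useful states, giving maximum string length 2.
Counting accepting paths from s5 by length: 2 of length 1, 1 of length 2. Total 3.

3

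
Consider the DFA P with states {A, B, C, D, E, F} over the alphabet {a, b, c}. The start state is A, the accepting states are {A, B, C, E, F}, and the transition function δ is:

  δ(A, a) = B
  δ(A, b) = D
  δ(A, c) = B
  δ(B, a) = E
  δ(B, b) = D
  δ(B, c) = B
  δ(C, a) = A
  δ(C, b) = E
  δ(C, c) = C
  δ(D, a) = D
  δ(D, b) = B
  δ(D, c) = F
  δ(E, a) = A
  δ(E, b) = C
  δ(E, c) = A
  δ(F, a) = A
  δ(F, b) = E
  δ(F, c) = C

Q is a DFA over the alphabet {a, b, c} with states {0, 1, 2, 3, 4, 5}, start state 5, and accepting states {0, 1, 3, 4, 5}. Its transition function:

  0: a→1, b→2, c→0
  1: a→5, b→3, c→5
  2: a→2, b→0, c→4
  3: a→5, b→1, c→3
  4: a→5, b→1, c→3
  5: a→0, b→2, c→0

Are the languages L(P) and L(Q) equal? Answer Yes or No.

Exploring the product automaton P × Q from the start pair (A, 5), following both machines on each input symbol, reaches 6 state pairs: (A, 5), (B, 0), (D, 2), (E, 1), (F, 4), (C, 3).
P accepts in {A, B, C, E, F} and Q accepts in {0, 1, 3, 4, 5}. In every reachable pair the two components are either both accepting — (A, 5), (B, 0), (E, 1), (F, 4), (C, 3) — or both non-accepting, so no string is accepted by exactly one of the machines: L(P) \ L(Q) and L(Q) \ L(P) are both empty.
Hence every string is accepted by P iff it is accepted by Q, and the two languages coincide.

Yes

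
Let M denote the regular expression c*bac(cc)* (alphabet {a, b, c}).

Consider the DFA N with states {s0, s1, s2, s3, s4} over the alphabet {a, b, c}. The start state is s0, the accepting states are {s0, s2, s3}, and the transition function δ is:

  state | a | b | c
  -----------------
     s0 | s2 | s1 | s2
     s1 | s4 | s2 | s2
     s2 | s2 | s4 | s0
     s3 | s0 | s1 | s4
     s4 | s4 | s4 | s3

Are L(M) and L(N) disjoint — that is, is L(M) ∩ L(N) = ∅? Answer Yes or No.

The string bac is accepted by both M and N.
Hence L(M) ∩ L(N) ≠ ∅.

No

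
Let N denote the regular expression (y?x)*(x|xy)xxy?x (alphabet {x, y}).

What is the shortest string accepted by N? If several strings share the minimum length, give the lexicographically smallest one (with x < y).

By inspection of the expression, no string of length less than 4 matches, and xxxx is the lexicographically first match of length 4.

xxxx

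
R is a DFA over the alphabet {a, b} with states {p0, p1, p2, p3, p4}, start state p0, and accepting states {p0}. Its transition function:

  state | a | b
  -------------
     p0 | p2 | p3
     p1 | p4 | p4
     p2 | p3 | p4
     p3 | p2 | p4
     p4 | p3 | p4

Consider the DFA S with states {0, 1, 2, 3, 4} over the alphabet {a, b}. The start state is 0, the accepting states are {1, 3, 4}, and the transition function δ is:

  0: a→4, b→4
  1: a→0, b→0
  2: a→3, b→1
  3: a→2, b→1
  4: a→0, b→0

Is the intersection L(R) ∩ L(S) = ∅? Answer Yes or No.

Yes

Exploring the product automaton R × S from the start pair (p0, 0), following both machines on each input symbol, reaches 7 state pairs: (p0, 0), (p2, 4), (p3, 4), (p3, 0), (p4, 0), (p2, 0), (p4, 4).
R accepts in {p0} and S accepts in {1, 3, 4}; no reachable pair has both components accepting, so no string drives both machines to acceptance simultaneously and L(R) ∩ L(S) = ∅.
So no string is accepted by both, and the intersection is empty.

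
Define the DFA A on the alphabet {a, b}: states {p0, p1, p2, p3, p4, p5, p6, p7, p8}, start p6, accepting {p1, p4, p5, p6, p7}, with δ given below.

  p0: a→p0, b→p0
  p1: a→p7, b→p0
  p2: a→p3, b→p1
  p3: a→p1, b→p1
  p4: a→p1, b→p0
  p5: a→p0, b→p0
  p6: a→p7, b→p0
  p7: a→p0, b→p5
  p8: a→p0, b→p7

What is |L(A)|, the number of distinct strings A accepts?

The useful subgraph on states {p5, p6, p7} is acyclic, so L(A) is finite; the longest accepting path visits 3 useful states, giving maximum string length 2.
Counting accepting paths from p6 by length: 1 of length 0, 1 of length 1, 1 of length 2. Total 3.

3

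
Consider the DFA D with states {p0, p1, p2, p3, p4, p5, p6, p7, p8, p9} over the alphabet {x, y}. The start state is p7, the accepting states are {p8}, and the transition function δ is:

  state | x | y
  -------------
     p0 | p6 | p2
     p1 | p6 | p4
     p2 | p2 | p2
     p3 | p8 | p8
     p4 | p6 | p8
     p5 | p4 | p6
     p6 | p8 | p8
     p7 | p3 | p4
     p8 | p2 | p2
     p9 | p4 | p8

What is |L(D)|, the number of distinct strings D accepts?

5

The useful subgraph on states {p3, p4, p6, p7, p8} is acyclic, so L(D) is finite; the longest accepting path visits 4 useful states, giving maximum string length 3.
Counting accepting paths from p7 by length: 3 of length 2, 2 of length 3. Total 5.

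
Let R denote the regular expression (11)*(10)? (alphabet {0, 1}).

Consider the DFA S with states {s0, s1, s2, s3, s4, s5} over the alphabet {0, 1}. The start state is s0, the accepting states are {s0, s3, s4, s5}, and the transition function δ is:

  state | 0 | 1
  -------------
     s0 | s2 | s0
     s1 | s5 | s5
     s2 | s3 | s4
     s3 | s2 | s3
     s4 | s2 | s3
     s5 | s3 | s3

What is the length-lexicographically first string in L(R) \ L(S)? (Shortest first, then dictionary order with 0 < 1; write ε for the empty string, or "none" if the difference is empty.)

The string 10 is accepted by R but not by S.
No shorter string lies in the difference, and 10 is the lexicographically first length-2 string in L(R) \ L(S).

10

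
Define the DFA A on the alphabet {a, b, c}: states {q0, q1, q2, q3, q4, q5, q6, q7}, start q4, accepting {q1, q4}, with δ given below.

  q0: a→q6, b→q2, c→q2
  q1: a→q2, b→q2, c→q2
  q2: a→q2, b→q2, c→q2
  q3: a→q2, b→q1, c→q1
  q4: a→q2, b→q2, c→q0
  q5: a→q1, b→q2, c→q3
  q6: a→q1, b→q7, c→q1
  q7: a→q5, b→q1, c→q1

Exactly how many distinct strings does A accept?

The useful subgraph on states {q0, q1, q3, q4, q5, q6, q7} is acyclic, so L(A) is finite; the longest accepting path visits 7 useful states, giving maximum string length 6.
Counting accepting paths from q4 by length: 1 of length 0, 2 of length 3, 2 of length 4, 1 of length 5, 2 of length 6. Total 8.

8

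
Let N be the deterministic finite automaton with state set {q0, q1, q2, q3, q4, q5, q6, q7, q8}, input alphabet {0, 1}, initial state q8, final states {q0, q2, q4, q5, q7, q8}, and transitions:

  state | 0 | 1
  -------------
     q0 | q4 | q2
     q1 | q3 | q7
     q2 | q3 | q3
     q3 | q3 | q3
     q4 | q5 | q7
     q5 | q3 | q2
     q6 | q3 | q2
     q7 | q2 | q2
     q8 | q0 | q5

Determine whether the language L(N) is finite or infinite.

The useful states (reachable from q8 and able to reach an accepting state) are {q0, q2, q4, q5, q7, q8}.
Restricted to these states the transition graph has no cycle, so every accepting path has bounded length and L is finite.

finite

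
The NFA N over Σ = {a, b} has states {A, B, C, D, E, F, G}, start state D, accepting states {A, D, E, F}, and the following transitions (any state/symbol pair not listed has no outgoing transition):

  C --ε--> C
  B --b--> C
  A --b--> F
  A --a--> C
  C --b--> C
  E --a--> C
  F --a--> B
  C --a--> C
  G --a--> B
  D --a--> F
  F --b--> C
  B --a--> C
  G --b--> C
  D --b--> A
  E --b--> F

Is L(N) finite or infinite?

finite

The useful states (reachable from D and able to reach an accepting state) are {A, D, F}.
Restricted to these states the transition graph has no cycle, so every accepting path has bounded length and L is finite.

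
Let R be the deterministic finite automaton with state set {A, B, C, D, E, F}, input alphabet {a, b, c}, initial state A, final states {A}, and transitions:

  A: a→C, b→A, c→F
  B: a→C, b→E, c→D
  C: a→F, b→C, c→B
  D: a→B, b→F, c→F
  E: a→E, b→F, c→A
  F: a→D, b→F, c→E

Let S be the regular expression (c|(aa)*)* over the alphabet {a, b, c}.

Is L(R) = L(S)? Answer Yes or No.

The string b is accepted by R but rejected by S.
So L(R) ≠ L(S).

No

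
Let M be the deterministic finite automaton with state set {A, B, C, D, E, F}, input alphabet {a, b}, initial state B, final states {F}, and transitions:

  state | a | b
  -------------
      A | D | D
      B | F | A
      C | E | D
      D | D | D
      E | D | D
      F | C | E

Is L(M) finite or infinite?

The useful states (reachable from B and able to reach an accepting state) are {B, F}.
Restricted to these states the transition graph has no cycle, so every accepting path has bounded length and L is finite.

finite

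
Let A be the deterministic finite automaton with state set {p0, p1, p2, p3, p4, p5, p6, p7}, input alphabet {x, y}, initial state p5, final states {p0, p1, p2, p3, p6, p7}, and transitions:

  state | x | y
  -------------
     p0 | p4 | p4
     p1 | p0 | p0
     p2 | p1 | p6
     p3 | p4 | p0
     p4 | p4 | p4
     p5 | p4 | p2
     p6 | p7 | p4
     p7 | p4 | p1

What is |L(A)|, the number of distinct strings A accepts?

The useful subgraph on states {p0, p1, p2, p5, p6, p7} is acyclic, so L(A) is finite; the longest accepting path visits 6 useful states, giving maximum string length 5.
Counting accepting paths from p5 by length: 1 of length 1, 2 of length 2, 3 of length 3, 1 of length 4, 2 of length 5. Total 9.

9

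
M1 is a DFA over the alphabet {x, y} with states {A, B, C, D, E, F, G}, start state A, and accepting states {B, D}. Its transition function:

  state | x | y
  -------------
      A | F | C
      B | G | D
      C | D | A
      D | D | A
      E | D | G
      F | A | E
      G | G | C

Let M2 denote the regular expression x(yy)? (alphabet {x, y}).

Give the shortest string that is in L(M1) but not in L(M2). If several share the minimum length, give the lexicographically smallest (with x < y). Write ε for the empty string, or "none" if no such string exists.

yx

The string yx is accepted by M1 but not by M2.
No shorter string lies in the difference, and yx is the lexicographically first length-2 string in L(M1) \ L(M2).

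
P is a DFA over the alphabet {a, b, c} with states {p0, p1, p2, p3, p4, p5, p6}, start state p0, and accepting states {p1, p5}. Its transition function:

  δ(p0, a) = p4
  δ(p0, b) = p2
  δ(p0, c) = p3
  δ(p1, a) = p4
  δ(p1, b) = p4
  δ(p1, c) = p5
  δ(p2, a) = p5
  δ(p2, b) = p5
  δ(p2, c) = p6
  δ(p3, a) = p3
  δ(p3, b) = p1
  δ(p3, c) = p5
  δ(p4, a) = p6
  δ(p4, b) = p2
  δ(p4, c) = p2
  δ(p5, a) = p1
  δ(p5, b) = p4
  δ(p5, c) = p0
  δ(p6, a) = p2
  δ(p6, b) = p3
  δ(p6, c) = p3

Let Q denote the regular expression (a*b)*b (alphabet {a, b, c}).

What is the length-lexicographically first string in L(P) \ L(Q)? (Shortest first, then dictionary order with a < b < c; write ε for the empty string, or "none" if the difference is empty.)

The string ba is accepted by P but not by Q.
No shorter string lies in the difference, and ba is the lexicographically first length-2 string in L(P) \ L(Q).

ba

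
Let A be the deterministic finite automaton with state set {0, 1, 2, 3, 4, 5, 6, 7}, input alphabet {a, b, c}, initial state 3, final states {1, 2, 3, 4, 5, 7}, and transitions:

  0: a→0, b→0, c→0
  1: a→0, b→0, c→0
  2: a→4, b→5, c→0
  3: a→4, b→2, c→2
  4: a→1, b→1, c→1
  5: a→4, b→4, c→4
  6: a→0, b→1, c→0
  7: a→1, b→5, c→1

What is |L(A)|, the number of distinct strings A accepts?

The useful subgraph on states {1, 2, 3, 4, 5} is acyclic, so L(A) is finite; the longest accepting path visits 5 useful states, giving maximum string length 4.
Counting accepting paths from 3 by length: 1 of length 0, 3 of length 1, 7 of length 2, 12 of length 3, 18 of length 4. Total 41.

41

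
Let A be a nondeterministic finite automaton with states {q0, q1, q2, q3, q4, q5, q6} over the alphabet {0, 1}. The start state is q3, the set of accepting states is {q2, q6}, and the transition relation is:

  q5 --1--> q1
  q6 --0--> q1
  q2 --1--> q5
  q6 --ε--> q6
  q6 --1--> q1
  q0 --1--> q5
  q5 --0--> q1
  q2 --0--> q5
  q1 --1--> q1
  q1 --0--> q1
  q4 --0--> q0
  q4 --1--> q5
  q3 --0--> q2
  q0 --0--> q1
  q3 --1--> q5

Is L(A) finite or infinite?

The useful states (reachable from q3 and able to reach an accepting state) are {q2, q3}.
Restricted to these states the transition graph has no cycle, so every accepting path has bounded length and L is finite.

finite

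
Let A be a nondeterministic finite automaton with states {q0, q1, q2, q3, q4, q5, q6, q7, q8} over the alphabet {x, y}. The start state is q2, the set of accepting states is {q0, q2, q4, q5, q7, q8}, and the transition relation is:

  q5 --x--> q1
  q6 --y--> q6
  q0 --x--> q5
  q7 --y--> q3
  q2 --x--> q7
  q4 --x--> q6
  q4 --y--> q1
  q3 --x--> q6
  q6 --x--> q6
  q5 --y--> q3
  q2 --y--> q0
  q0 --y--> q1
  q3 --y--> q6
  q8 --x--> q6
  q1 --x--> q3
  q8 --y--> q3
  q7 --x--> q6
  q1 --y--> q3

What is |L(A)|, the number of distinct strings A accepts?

The useful subgraph on states {q0, q2, q5, q7} is acyclic, so L(A) is finite; the longest accepting path visits 3 useful states, giving maximum string length 2.
Counting accepting paths from q2 by length: 1 of length 0, 2 of length 1, 1 of length 2. Total 4.

4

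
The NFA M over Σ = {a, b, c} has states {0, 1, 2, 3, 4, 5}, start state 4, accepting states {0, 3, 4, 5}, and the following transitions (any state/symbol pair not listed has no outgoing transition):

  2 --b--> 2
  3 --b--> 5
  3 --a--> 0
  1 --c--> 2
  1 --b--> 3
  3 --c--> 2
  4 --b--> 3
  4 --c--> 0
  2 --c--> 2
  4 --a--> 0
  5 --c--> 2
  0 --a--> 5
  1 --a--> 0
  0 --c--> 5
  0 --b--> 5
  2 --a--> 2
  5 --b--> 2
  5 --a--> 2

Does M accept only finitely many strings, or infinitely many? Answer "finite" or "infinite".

The useful states (reachable from 4 and able to reach an accepting state) are {0, 3, 4, 5}.
Restricted to these states the transition graph has no cycle, so every accepting path has bounded length and L is finite.

finite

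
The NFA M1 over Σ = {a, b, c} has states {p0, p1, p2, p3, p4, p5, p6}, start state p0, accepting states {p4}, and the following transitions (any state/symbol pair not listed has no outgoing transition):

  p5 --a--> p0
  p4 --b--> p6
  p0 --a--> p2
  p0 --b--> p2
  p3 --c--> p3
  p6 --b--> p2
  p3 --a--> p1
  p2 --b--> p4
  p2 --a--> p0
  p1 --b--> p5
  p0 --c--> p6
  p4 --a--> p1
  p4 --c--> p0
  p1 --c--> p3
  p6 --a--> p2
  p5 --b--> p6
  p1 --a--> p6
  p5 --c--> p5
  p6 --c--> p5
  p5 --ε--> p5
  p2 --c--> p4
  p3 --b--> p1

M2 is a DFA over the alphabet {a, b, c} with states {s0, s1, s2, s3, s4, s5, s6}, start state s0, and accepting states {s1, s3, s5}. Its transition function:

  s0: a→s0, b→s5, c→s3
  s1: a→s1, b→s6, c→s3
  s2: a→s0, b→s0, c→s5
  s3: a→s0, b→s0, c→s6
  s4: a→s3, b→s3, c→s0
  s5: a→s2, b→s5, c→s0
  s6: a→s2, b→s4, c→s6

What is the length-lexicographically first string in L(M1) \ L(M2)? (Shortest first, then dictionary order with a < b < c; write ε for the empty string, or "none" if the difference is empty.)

bc

The string bc is accepted by M1 but not by M2.
No shorter string lies in the difference, and bc is the lexicographically first length-2 string in L(M1) \ L(M2).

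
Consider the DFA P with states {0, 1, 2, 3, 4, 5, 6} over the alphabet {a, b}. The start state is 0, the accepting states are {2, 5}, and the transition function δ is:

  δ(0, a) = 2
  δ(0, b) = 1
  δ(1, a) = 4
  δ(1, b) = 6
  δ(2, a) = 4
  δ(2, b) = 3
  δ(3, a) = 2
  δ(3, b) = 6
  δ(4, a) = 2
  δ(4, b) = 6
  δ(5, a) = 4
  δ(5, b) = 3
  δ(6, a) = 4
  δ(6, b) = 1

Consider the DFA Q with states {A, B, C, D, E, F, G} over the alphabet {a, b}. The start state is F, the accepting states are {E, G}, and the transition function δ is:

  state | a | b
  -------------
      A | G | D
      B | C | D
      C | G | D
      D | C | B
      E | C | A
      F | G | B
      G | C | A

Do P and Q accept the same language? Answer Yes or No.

Exploring the product automaton P × Q from the start pair (0, F), following both machines on each input symbol, reaches 6 state pairs: (0, F), (2, G), (1, B), (4, C), (3, A), (6, D).
P accepts in {2, 5} and Q accepts in {E, G}. In every reachable pair the two components are either both accepting — (2, G) — or both non-accepting, so no string is accepted by exactly one of the machines: L(P) \ L(Q) and L(Q) \ L(P) are both empty.
Hence every string is accepted by P iff it is accepted by Q, and the two languages coincide.

Yes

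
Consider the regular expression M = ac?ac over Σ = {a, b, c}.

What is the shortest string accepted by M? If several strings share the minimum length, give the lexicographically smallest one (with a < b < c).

aac

By inspection of the expression, no string of length less than 3 matches, and aac is the lexicographically first match of length 3.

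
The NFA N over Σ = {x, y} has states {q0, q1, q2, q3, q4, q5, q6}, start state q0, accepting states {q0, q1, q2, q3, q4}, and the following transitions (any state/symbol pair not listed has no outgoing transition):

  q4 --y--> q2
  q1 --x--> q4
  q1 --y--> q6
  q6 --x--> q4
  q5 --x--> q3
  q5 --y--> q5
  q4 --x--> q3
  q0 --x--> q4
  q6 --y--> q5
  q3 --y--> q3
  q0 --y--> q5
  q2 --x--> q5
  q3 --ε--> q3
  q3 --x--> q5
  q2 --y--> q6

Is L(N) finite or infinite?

infinite

State q3 is reachable from the start and can reach an accepting state, and it lies on the cycle q3 → q3.
Traversing that cycle any number of times yields accepted strings of unbounded length, so the language is infinite.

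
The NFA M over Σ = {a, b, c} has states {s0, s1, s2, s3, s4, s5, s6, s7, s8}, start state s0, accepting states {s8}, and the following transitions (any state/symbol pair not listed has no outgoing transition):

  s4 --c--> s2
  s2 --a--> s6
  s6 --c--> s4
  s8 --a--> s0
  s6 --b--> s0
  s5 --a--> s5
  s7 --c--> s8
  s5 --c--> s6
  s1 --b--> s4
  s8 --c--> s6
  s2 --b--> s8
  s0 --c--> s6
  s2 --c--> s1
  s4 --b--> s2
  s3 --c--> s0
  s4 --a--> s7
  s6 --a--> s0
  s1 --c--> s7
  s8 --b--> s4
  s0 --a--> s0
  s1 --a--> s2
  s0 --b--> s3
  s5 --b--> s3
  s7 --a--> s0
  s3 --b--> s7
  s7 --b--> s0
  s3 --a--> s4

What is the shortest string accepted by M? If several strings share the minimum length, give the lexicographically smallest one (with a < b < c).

A breadth-first search from s0 reaches an accepting state first via the path s0 → s3 → s7 → s8 on input bbc.
No string of length < 3 is accepted (BFS exhausts all shorter strings without reaching an accepting state), and bbc is the lexicographically least accepting string of length 3.

bbc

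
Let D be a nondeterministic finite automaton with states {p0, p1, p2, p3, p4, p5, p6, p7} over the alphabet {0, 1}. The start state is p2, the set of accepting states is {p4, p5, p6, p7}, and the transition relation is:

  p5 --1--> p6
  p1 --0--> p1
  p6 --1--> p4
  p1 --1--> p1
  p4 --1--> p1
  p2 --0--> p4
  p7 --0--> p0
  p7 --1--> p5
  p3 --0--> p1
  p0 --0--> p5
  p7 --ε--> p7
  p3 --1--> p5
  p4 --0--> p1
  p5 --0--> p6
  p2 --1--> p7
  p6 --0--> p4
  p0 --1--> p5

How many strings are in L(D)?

The useful subgraph on states {p0, p2, p4, p5, p6, p7} is acyclic, so L(D) is finite; the longest accepting path visits 6 useful states, giving maximum string length 5.
Counting accepting paths from p2 by length: 2 of length 1, 1 of length 2, 4 of length 3, 8 of length 4, 8 of length 5. Total 23.

23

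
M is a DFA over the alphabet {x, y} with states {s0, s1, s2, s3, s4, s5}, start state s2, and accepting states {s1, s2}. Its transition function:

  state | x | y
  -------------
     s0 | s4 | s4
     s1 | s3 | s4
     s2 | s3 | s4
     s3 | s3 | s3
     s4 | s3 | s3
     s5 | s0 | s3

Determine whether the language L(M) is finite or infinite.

The useful states (reachable from s2 and able to reach an accepting state) are {s2}.
Restricted to these states the transition graph has no cycle, so every accepting path has bounded length and L is finite.

finite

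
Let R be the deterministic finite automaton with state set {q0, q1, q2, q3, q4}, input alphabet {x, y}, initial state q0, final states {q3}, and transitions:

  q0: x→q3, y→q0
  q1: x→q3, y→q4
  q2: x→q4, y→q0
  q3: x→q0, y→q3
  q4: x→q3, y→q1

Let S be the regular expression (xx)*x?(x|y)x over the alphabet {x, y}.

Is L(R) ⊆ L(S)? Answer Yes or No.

No

The string x is in L(R) but not in L(S).
So L(R) ⊄ L(S).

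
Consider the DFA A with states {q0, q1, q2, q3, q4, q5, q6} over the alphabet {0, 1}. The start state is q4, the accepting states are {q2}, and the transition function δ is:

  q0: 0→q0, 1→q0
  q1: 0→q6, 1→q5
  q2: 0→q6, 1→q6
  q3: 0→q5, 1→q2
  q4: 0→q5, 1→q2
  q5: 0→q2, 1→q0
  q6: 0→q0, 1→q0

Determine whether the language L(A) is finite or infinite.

The useful states (reachable from q4 and able to reach an accepting state) are {q2, q4, q5}.
Restricted to these states the transition graph has no cycle, so every accepting path has bounded length and L is finite.

finite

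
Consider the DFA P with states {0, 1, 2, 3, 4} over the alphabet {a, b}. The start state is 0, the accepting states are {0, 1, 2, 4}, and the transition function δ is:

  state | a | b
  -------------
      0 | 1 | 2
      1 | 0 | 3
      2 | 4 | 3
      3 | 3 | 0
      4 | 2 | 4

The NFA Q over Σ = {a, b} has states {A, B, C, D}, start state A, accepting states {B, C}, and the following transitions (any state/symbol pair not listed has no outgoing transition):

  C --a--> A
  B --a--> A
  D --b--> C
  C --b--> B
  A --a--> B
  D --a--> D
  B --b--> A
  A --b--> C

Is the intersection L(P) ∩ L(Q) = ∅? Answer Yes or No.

No

The string a is accepted by both P and Q.
Hence L(P) ∩ L(Q) ≠ ∅.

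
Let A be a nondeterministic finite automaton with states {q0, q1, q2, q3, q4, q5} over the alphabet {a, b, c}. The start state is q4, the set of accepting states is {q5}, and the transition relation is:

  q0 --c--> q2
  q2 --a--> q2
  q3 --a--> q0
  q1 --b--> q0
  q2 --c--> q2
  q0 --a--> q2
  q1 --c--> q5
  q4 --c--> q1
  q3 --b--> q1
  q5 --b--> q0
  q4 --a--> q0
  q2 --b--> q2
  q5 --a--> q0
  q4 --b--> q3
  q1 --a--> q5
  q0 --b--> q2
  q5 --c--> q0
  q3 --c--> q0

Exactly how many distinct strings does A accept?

4

The useful subgraph on states {q1, q3, q4, q5} is acyclic, so L(A) is finite; the longest accepting path visits 4 useful states, giving maximum string length 3.
Counting accepting paths from q4 by length: 2 of length 2, 2 of length 3. Total 4.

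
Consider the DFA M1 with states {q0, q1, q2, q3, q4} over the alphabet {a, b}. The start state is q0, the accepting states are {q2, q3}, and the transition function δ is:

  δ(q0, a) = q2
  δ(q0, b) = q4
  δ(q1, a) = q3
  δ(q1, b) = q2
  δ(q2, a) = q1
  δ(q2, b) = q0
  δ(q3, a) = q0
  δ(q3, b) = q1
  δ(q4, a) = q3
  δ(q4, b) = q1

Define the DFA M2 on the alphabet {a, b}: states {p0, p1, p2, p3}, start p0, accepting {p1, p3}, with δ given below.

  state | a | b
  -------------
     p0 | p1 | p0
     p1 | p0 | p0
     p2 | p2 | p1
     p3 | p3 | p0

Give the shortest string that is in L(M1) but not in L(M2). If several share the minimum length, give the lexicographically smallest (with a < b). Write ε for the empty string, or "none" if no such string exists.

aab

The string aab is accepted by M1 but not by M2.
No shorter string lies in the difference, and aab is the lexicographically first length-3 string in L(M1) \ L(M2).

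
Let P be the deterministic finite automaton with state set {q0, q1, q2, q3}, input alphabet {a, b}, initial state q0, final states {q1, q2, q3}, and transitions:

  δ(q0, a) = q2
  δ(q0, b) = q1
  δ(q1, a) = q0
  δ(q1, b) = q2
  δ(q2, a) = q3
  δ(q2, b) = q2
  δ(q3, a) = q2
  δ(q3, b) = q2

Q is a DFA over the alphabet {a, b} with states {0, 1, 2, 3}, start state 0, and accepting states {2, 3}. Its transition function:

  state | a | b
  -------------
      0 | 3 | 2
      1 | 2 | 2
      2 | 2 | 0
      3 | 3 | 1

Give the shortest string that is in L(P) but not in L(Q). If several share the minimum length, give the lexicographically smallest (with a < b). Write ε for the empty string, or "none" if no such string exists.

ab

The string ab is accepted by P but not by Q.
No shorter string lies in the difference, and ab is the lexicographically first length-2 string in L(P) \ L(Q).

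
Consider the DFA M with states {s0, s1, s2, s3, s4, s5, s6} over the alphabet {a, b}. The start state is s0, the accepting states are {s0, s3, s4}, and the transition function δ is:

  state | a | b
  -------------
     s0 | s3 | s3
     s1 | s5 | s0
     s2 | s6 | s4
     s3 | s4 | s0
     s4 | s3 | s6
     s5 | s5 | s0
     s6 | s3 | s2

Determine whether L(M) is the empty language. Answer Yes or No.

The empty string ε is accepted: the run s0 ends in the accepting state s0.
Since at least one string is accepted, L(M) is not empty.

No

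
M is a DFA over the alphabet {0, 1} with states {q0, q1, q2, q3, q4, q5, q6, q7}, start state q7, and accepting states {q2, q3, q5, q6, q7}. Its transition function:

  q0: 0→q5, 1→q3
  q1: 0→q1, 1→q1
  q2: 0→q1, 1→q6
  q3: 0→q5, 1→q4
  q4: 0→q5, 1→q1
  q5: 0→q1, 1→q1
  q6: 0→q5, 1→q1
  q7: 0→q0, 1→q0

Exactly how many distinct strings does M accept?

9

The useful subgraph on states {q0, q3, q4, q5, q7} is acyclic, so L(M) is finite; the longest accepting path visits 5 useful states, giving maximum string length 4.
Counting accepting paths from q7 by length: 1 of length 0, 4 of length 2, 2 of length 3, 2 of length 4. Total 9.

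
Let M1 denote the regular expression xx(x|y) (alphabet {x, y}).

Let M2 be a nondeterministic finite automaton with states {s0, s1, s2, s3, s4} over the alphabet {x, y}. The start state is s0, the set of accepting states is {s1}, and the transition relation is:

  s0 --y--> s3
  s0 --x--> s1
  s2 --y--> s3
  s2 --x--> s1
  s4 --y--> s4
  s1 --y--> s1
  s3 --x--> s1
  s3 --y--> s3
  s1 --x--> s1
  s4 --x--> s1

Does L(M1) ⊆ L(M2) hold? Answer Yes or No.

Yes

Converting the expression M1 to a DFA (subset construction, then merging equivalent states) gives the minimal DFA with states {r0, r1, r2, r3, r4}, start state r0, accepting states {r4} and transitions r0: x→r1, y→r2; r1: x→r3, y→r2; r2: x→r2, y→r2; r3: x→r4, y→r4; r4: x→r2, y→r2.
Exploring the product automaton M1 × M2 from the start pair (r0, s0), following both machines on each input symbol, reaches 6 state pairs: (r0, s0), (r1, s1), (r2, s3), (r3, s1), (r2, s1), (r4, s1).
M1 accepts in {r4} and M2 accepts in {s1}. The reachable pairs whose M1-component is accepting are (r4, s1); in each of them the M2-component is accepting too, so the product for L(M1) \ L(M2) (M1-component accepting, M2-component rejecting) has no reachable accepting pair and the difference is empty.
Hence every string in L(M1) is also in L(M2).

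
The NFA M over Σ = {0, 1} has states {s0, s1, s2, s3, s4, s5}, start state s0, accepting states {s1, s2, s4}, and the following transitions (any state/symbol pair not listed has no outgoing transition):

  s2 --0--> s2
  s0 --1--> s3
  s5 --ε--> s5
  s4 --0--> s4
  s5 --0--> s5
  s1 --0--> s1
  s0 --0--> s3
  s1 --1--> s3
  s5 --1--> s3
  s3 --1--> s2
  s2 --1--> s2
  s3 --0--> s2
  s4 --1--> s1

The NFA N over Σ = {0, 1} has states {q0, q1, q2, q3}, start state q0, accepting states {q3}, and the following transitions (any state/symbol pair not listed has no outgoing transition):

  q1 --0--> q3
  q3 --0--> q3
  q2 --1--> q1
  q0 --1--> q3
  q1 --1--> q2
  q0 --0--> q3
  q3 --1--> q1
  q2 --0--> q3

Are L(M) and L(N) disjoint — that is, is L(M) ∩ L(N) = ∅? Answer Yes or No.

No

The string 00 is accepted by both M and N.
Hence L(M) ∩ L(N) ≠ ∅.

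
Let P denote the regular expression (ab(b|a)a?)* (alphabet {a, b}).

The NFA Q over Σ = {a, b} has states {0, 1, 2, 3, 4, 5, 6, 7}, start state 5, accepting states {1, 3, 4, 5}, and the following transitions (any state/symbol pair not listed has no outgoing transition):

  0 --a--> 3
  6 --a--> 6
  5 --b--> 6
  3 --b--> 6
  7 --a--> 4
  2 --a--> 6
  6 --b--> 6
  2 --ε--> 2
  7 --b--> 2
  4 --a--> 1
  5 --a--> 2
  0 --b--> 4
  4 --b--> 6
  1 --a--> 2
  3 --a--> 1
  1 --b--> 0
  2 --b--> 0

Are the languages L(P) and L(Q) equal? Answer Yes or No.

Yes

Converting the expression P to a DFA (subset construction, then merging equivalent states) gives the minimal DFA with states {p0, p1, p2, p3, p4, p5}, start state p0, accepting states {p0, p4, p5} and transitions p0: a→p1, b→p2; p1: a→p2, b→p3; p2: a→p2, b→p2; p3: a→p4, b→p4; p4: a→p5, b→p2; p5: a→p1, b→p3.
Exploring the product automaton P × Q from the start pair (p0, 5), following both machines on each input symbol, reaches 7 state pairs: (p0, 5), (p1, 2), (p2, 6), (p3, 0), (p4, 3), (p4, 4), (p5, 1).
P accepts in {p0, p4, p5} and Q accepts in {1, 3, 4, 5}. In every reachable pair the two components are either both accepting — (p0, 5), (p4, 3), (p4, 4), (p5, 1) — or both non-accepting, so no string is accepted by exactly one of the machines: L(P) \ L(Q) and L(Q) \ L(P) are both empty.
Hence every string is accepted by P iff it is accepted by Q, and the two languages coincide.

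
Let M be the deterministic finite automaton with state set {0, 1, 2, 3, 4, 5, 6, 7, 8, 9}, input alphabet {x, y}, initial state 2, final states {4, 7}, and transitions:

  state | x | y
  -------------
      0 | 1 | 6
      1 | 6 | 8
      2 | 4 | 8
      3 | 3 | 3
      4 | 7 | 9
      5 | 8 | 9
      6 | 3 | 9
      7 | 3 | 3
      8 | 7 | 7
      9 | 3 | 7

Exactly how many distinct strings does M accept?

5

The useful subgraph on states {2, 4, 7, 8, 9} is acyclic, so L(M) is finite; the longest accepting path visits 4 useful states, giving maximum string length 3.
Counting accepting paths from 2 by length: 1 of length 1, 3 of length 2, 1 of length 3. Total 5.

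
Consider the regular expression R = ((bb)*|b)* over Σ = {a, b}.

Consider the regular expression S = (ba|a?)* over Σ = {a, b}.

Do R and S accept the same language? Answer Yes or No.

No

The string b is accepted by R but rejected by S.
So L(R) ≠ L(S).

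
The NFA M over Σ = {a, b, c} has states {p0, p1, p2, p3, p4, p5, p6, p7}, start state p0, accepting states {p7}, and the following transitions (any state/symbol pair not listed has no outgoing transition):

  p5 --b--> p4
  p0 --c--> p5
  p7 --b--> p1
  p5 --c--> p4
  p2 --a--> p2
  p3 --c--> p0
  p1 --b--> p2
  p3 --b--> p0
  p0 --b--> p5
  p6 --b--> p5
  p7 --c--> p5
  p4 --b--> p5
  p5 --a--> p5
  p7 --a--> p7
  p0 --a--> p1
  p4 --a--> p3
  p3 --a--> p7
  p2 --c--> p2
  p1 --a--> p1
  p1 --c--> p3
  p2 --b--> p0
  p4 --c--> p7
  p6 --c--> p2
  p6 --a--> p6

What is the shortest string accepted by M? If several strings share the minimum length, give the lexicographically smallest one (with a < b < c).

aca

A breadth-first search from p0 reaches an accepting state first via the path p0 → p1 → p3 → p7 on input aca.
No string of length < 3 is accepted (BFS exhausts all shorter strings without reaching an accepting state), and aca is the lexicographically least accepting string of length 3.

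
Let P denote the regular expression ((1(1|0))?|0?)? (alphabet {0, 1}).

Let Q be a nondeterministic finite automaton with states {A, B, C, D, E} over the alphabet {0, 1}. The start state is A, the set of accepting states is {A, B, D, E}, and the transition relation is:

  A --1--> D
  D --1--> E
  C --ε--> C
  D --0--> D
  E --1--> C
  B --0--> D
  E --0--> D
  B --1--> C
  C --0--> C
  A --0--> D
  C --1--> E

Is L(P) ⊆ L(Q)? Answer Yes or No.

Yes

Converting the expression P to a DFA (subset construction, then merging equivalent states) gives the minimal DFA with states {p0, p1, p2, p3}, start state p0, accepting states {p0, p1} and transitions p0: 0→p1, 1→p2; p1: 0→p3, 1→p3; p2: 0→p1, 1→p1; p3: 0→p3, 1→p3.
Exploring the product automaton P × Q from the start pair (p0, A), following both machines on each input symbol, reaches 7 state pairs: (p0, A), (p1, D), (p2, D), (p3, D), (p3, E), (p1, E), (p3, C).
P accepts in {p0, p1} and Q accepts in {A, B, D, E}. The reachable pairs whose P-component is accepting are (p0, A), (p1, D), (p1, E); in each of them the Q-component is accepting too, so the product for L(P) \ L(Q) (P-component accepting, Q-component rejecting) has no reachable accepting pair and the difference is empty.
Hence every string in L(P) is also in L(Q).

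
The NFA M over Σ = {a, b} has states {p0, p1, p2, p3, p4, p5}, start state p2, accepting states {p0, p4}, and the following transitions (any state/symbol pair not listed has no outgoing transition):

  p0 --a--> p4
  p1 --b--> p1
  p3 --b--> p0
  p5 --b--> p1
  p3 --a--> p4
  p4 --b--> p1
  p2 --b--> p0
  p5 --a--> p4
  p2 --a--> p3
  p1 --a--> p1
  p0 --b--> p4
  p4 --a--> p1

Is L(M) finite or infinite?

The useful states (reachable from p2 and able to reach an accepting state) are {p0, p2, p3, p4}.
Restricted to these states the transition graph has no cycle, so every accepting path has bounded length and L is finite.

finite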